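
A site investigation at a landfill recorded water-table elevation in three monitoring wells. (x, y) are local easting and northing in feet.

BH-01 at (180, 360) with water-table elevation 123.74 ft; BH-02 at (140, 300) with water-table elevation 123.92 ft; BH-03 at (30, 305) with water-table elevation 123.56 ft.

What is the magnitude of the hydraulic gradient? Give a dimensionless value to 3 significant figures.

Differences from BH-01: to BH-02 (Δx, Δy, Δh) = (-40, -60, +0.18); to BH-03 = (-150, -55, -0.18).
Solve a·Δx + b·Δy = Δh: det = (-40)·(-55) − (-150)·(-60) = -6800.
∂h/∂x = [(+0.18)·(-55) − (-0.18)·(-60)] / -6800 = +0.003044
∂h/∂y = [(-40)·(-0.18) − (-150)·(+0.18)] / -6800 = -0.005029
|∇h| = √(0.003044² + -0.005029²) = 0.005879

0.00588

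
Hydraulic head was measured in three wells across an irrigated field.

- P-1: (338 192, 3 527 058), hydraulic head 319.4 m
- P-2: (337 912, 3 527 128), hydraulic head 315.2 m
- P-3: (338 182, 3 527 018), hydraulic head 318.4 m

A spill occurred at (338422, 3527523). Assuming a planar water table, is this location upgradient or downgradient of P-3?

Taking P-1 as reference: P-2−P-1 = (-280, 70, -4.2); P-3−P-1 = (-10, -40, -1.0).
Determinant of the coordinate differences = (-280)·(-40) − (-10)·70 = 11900.
∂h/∂x = [(-4.2)·(-40) − (-1.0)·70] / 11900 = +0.02000
∂h/∂y = [(-280)·(-1.0) − (-10)·(-4.2)] / 11900 = +0.02000
Head at (338422, 3527523) = 319.4 + (+0.02000)·(230) + (+0.02000)·(465) = 333.30 m.
That is higher than the 318.4 m at P-3, so the point is upgradient.

upgradient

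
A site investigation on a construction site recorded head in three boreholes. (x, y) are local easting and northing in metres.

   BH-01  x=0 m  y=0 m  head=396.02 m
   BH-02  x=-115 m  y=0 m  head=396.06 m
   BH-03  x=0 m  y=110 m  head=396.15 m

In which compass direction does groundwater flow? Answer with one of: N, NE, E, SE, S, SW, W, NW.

S

∂h/∂x = (396.06 − 396.02) / (-115 − 0) = -0.0003478
∂h/∂y = (396.15 − 396.02) / (110 − 0) = +0.001182
Flow = −∇h = (+0.0003478 east, -0.001182 north), which points south.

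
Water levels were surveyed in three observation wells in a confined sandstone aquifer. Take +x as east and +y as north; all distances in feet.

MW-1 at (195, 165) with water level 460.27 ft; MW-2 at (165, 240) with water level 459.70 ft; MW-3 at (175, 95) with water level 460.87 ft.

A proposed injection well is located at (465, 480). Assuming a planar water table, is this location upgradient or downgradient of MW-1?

Differences from MW-1: to MW-2 (Δx, Δy, Δh) = (-30, 75, -0.57); to MW-3 = (-20, -70, +0.60).
Determinant of the coordinate differences = (-30)·(-70) − (-20)·75 = 3600.
∂h/∂x = [(-0.57)·(-70) − (+0.60)·75] / 3600 = -0.001417
∂h/∂y = [(-30)·(+0.60) − (-20)·(-0.57)] / 3600 = -0.008167
Head at (465, 480) = 460.27 + (-0.001417)·(270) + (-0.008167)·(315) = 457.31 ft.
That is lower than the 460.27 ft at MW-1, so the point is downgradient.

downgradient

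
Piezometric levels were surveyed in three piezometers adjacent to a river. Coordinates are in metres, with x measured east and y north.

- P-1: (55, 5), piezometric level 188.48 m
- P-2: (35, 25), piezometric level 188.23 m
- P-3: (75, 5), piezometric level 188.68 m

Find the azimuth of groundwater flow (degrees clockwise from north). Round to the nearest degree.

284°

Taking P-1 as reference: P-2−P-1 = (-20, 20, -0.25); P-3−P-1 = (20, 0, +0.20).
Solve a·Δx + b·Δy = Δh: det = (-20)·0 − 20·20 = -400.
∂h/∂x = [(-0.25)·0 − (+0.20)·20] / -400 = +0.01000
∂h/∂y = [(-20)·(+0.20) − 20·(-0.25)] / -400 = -0.002500
Flow direction (−∇h) has components (-0.01000 E, +0.002500 N).
Azimuth = atan2(E, N) = atan2(-0.01000, +0.002500) = 284.0° ≈ 284°.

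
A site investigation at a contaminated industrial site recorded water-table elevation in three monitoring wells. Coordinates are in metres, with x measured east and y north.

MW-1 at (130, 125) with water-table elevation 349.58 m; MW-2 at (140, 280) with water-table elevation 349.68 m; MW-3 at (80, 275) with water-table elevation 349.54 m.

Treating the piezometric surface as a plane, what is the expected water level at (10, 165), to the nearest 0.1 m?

349.3 m

Differences from MW-1: to MW-2 (Δx, Δy, Δh) = (10, 155, +0.10); to MW-3 = (-50, 150, -0.04).
Solve a·Δx + b·Δy = Δh: det = 10·150 − (-50)·155 = 9250.
∂h/∂x = [(+0.10)·150 − (-0.04)·155] / 9250 = +0.002292
∂h/∂y = [10·(-0.04) − (-50)·(+0.10)] / 9250 = +0.0004973
h(10, 165) = 349.58 + (+0.002292)·(-120) + (+0.0004973)·(40) = 349.58 -0.275 +0.020 = 349.325 m.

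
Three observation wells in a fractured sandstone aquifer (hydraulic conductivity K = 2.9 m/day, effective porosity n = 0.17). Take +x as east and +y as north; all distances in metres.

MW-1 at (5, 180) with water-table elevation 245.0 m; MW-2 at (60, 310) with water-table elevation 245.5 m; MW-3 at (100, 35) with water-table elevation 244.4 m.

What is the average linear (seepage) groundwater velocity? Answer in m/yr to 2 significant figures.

With h = a·x + b·y + c and MW-1 as origin, the differences give:
  55·a + 130·b = +0.5
  95·a + (-145)·b = -0.6
Eliminate b (×(-145) and ×130, subtract): -20325·a = 5.50 → a = ∂h/∂x = -0.0002706
Back-substitute: b = ∂h/∂y = +0.003961.
|∇h| = √(-0.0002706² + 0.003961²) = 0.00397
Seepage velocity v = K·i/n = 2.9 × 0.00397 / 0.17 = 0.06772 m/day = 24.73 m/yr.

25 m/yr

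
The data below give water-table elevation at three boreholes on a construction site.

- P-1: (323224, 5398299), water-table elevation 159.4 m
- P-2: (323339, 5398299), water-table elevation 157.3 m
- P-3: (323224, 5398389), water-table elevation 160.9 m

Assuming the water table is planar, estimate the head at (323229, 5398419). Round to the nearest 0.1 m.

161.3 m

∂h/∂x = (157.3 − 159.4) / (323339 − 323224) = -0.01826
∂h/∂y = (160.9 − 159.4) / (5398389 − 5398299) = +0.01667
h(323229, 5398419) = 159.4 + (-0.01826)·(5) + (+0.01667)·(120) = 159.4 -0.091 +2.000 = 161.309 m.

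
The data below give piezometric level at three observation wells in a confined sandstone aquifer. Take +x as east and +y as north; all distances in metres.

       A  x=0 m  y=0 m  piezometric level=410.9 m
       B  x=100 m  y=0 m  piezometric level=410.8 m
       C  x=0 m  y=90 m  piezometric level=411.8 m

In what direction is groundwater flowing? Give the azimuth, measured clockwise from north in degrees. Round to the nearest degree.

∂h/∂x = (410.8 − 410.9) / (100 − 0) = -0.0010000
∂h/∂y = (411.8 − 410.9) / (90 − 0) = +0.01000
Flow direction (−∇h) has components (+0.0010000 E, -0.01000 N).
Azimuth = atan2(E, N) = atan2(+0.0010000, -0.01000) = 174.3° ≈ 174°.

174°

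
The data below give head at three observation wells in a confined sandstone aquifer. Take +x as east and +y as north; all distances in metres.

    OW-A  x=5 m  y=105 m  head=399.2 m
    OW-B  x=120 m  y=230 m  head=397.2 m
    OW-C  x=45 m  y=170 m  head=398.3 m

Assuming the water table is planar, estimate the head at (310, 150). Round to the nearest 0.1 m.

396.6 m

Taking OW-A as reference: OW-B−OW-A = (115, 125, -2.0); OW-C−OW-A = (40, 65, -0.9).
Determinant of the coordinate differences = 115·65 − 40·125 = 2475.
∂h/∂x = [(-2.0)·65 − (-0.9)·125] / 2475 = -0.007071
∂h/∂y = [115·(-0.9) − 40·(-2.0)] / 2475 = -0.009495
h(310, 150) = 399.2 + (-0.007071)·(305) + (-0.009495)·(45) = 399.2 -2.157 -0.427 = 396.616 m.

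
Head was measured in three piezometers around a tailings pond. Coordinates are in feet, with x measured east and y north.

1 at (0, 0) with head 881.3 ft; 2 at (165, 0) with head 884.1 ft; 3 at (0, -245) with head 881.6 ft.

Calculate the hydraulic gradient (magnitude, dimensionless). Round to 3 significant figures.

0.0170

∂h/∂x = (884.1 − 881.3) / (165 − 0) = +0.01697
∂h/∂y = (881.6 − 881.3) / (-245 − 0) = -0.001224
|∇h| = √(0.01697² + -0.001224²) = 0.01701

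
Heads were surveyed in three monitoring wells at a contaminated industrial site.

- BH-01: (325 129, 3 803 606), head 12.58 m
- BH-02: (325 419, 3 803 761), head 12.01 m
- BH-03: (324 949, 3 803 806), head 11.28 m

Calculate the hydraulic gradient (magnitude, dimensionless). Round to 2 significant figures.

0.0057

Taking BH-01 as reference: BH-02−BH-01 = (290, 155, -0.57); BH-03−BH-01 = (-180, 200, -1.30).
Determinant of the coordinate differences = 290·200 − (-180)·155 = 85900.
∂h/∂x = [(-0.57)·200 − (-1.30)·155] / 85900 = +0.001019
∂h/∂y = [290·(-1.30) − (-180)·(-0.57)] / 85900 = -0.005583
|∇h| = √(0.001019² + -0.005583²) = 0.005675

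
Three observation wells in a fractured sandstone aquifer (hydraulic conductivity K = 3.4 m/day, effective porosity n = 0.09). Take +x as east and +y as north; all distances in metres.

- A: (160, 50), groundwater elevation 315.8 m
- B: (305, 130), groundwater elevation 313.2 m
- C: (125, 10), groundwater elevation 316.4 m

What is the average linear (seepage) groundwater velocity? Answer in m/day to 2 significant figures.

With h = a·x + b·y + c and A as origin, the differences give:
  145·a + 80·b = -2.6
  (-35)·a + (-40)·b = +0.6
Eliminate b (×(-40) and ×80, subtract): -3000·a = 56.00 → a = ∂h/∂x = -0.01867
Back-substitute: b = ∂h/∂y = +0.001333.
|∇h| = √(-0.01867² + 0.001333²) = 0.01872
Seepage velocity v = K·i/n = 3.4 × 0.01872 / 0.09 = 0.7072 m/day.

0.71 m/day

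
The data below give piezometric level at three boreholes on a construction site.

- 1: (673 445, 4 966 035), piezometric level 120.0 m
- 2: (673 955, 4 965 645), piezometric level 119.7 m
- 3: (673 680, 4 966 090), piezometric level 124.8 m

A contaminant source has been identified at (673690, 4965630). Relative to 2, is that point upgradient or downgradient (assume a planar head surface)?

downgradient

With h = a·x + b·y + c and 1 as origin, the differences give:
  510·a + (-390)·b = -0.3
  235·a + 55·b = +4.8
Eliminate b (×55 and ×(-390), subtract): 119700·a = 1855.50 → a = ∂h/∂x = +0.01550
Back-substitute: b = ∂h/∂y = +0.02104.
Head at (673690, 4965630) = 120.0 + (+0.01550)·(245) + (+0.02104)·(-405) = 115.28 m.
That is lower than the 119.7 m at 2, so the point is downgradient.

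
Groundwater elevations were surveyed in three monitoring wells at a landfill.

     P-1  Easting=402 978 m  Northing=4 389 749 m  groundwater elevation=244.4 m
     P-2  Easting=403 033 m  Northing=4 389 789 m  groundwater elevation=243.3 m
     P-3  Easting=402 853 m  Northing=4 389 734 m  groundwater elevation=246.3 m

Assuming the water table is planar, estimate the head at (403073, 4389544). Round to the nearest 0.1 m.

244.7 m

Differences from P-1: to P-2 (Δx, Δy, Δh) = (55, 40, -1.1); to P-3 = (-125, -15, +1.9).
Determinant of the coordinate differences = 55·(-15) − (-125)·40 = 4175.
∂h/∂x = [(-1.1)·(-15) − (+1.9)·40] / 4175 = -0.01425
∂h/∂y = [55·(+1.9) − (-125)·(-1.1)] / 4175 = -0.007904
h(403073, 4389544) = 244.4 + (-0.01425)·(95) + (-0.007904)·(-205) = 244.4 -1.354 +1.620 = 244.666 m.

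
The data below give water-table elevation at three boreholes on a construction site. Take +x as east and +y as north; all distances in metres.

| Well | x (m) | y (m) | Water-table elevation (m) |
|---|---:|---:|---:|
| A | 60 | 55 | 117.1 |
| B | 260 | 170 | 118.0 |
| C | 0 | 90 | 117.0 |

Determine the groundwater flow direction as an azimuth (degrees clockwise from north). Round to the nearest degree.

Taking A as reference: B−A = (200, 115, +0.9); C−A = (-60, 35, -0.1).
Determinant of the coordinate differences = 200·35 − (-60)·115 = 13900.
∂h/∂x = [(+0.9)·35 − (-0.1)·115] / 13900 = +0.003094
∂h/∂y = [200·(-0.1) − (-60)·(+0.9)] / 13900 = +0.002446
Flow direction (−∇h) has components (-0.003094 E, -0.002446 N).
Azimuth = atan2(E, N) = atan2(-0.003094, -0.002446) = 231.7° ≈ 232°.

232°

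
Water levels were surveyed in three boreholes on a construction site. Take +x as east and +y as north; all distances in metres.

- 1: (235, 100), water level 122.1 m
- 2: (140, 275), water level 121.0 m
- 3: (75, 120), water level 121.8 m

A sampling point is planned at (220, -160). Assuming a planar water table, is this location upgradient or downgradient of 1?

upgradient

With h = a·x + b·y + c and 1 as origin, the differences give:
  (-95)·a + 175·b = -1.1
  (-160)·a + 20·b = -0.3
Eliminate b (×20 and ×175, subtract): 26100·a = 30.50 → a = ∂h/∂x = +0.001169
Back-substitute: b = ∂h/∂y = -0.005651.
Head at (220, -160) = 122.1 + (+0.001169)·(-15) + (-0.005651)·(-260) = 123.55 m.
That is higher than the 122.1 m at 1, so the point is upgradient.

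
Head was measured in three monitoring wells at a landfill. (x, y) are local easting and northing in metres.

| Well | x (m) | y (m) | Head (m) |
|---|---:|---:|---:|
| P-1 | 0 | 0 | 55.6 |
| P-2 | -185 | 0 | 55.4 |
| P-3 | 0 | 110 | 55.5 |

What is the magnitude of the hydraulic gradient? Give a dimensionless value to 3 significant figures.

0.00141

∂h/∂x = (55.4 − 55.6) / (-185 − 0) = +0.001081
∂h/∂y = (55.5 − 55.6) / (110 − 0) = -0.0009091
|∇h| = √(0.001081² + -0.0009091²) = 0.001412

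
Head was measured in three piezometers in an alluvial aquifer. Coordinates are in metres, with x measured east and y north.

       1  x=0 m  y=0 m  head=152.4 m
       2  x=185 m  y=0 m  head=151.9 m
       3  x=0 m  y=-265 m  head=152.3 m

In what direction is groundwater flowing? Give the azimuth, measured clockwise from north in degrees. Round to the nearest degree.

098°

∂h/∂x = (151.9 − 152.4) / (185 − 0) = -0.002703
∂h/∂y = (152.3 − 152.4) / (-265 − 0) = +0.0003774
Flow direction (−∇h) has components (+0.002703 E, -0.0003774 N).
Azimuth = atan2(E, N) = atan2(+0.002703, -0.0003774) = 97.9° ≈ 098°.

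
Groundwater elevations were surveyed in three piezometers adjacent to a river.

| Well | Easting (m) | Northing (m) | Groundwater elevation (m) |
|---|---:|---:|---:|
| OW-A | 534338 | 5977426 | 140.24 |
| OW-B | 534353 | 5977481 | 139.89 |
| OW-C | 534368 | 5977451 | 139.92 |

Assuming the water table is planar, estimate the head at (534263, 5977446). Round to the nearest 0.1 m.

140.7 m

Three-point gradient (reference OW-A): Δ to OW-B = (15, 55, -0.35), Δ to OW-C = (30, 25, -0.32).
∂h/∂x = -0.006941, ∂h/∂y = -0.004471 (det = -1275).
h(534263, 5977446) = 140.24 + (-0.006941)·(-75) + (-0.004471)·(20) = 140.24 +0.521 -0.089 = 140.671 m.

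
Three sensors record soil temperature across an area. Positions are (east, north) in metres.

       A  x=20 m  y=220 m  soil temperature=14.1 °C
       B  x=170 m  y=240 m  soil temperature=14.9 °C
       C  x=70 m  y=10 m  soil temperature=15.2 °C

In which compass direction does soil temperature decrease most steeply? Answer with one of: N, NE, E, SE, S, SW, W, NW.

NW

With T = a·x + b·y + c and A as origin, the differences give:
  150·a + 20·b = +0.8
  50·a + (-210)·b = +1.1
Eliminate b (×(-210) and ×20, subtract): -32500·a = -190.00 → a = ∂T/∂x = +0.005846
Back-substitute: b = ∂T/∂y = -0.003846.
Steepest decrease is along −∇f = (-0.005846 E, +0.003846 N) → northwest.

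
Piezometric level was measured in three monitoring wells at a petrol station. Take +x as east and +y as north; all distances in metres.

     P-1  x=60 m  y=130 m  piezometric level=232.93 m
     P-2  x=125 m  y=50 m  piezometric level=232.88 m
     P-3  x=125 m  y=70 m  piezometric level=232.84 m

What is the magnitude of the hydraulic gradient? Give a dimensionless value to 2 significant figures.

Taking P-1 as reference: P-2−P-1 = (65, -80, -0.05); P-3−P-1 = (65, -60, -0.09).
Determinant of the coordinate differences = 65·(-60) − 65·(-80) = 1300.
∂h/∂x = [(-0.05)·(-60) − (-0.09)·(-80)] / 1300 = -0.003231
∂h/∂y = [65·(-0.09) − 65·(-0.05)] / 1300 = -0.002000
|∇h| = √(-0.003231² + -0.002000²) = 0.0038

0.0038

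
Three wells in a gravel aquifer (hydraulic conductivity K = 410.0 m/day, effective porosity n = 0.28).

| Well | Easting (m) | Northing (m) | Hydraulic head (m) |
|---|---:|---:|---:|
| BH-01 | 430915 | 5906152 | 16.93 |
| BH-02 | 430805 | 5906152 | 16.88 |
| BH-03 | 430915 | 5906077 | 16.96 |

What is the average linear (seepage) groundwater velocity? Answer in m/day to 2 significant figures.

∂h/∂x = (16.88 − 16.93) / (430805 − 430915) = +0.0004545
∂h/∂y = (16.96 − 16.93) / (5906077 − 5906152) = -0.0004000
|∇h| = √(0.0004545² + -0.0004000²) = 0.0006055
Seepage velocity v = K·i/n = 410.0 × 0.0006055 / 0.28 = 0.8866 m/day.

0.89 m/day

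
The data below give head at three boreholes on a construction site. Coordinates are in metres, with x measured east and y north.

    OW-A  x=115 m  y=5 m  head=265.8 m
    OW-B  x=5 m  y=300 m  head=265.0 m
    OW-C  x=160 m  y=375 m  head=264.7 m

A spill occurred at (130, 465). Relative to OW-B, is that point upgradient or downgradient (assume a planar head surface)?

downgradient

Taking OW-A as reference: OW-B−OW-A = (-110, 295, -0.8); OW-C−OW-A = (45, 370, -1.1).
Determinant of the coordinate differences = (-110)·370 − 45·295 = -53975.
∂h/∂x = [(-0.8)·370 − (-1.1)·295] / -53975 = -0.0005280
∂h/∂y = [(-110)·(-1.1) − 45·(-0.8)] / -53975 = -0.002909
Head at (130, 465) = 265.8 + (-0.0005280)·(15) + (-0.002909)·(460) = 264.45 m.
That is lower than the 265.0 m at OW-B, so the point is downgradient.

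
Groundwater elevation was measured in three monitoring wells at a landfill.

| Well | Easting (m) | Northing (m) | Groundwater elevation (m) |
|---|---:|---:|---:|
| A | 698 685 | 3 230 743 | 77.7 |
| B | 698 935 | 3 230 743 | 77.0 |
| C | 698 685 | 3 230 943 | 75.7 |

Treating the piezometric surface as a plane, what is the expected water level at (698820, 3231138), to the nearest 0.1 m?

∂h/∂x = (77.0 − 77.7) / (698935 − 698685) = -0.002800
∂h/∂y = (75.7 − 77.7) / (3230943 − 3230743) = -0.01000
h(698820, 3231138) = 77.7 + (-0.002800)·(135) + (-0.01000)·(395) = 77.7 -0.378 -3.950 = 73.372 m.

73.4 m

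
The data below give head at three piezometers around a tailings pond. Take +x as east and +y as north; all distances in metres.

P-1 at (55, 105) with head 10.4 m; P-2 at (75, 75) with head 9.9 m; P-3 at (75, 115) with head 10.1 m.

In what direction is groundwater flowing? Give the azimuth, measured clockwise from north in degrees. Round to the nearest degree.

Three-point gradient (reference P-1): Δ to P-2 = (20, -30, -0.5), Δ to P-3 = (20, 10, -0.3).
∂h/∂x = -0.01750, ∂h/∂y = +0.005000 (det = 800).
Flow direction (−∇h) has components (+0.01750 E, -0.005000 N).
Azimuth = atan2(E, N) = atan2(+0.01750, -0.005000) = 105.9° ≈ 106°.

106°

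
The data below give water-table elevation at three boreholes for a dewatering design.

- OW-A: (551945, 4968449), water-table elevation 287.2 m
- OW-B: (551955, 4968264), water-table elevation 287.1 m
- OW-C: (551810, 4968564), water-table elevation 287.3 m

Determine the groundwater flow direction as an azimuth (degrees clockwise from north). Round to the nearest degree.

151°

With h = a·x + b·y + c and OW-A as origin, the differences give:
  10·a + (-185)·b = -0.1
  (-135)·a + 115·b = +0.1
Eliminate b (×115 and ×(-185), subtract): -23825·a = 7.00 → a = ∂h/∂x = -0.0002938
Back-substitute: b = ∂h/∂y = +0.0005247.
Flow direction (−∇h) has components (+0.0002938 E, -0.0005247 N).
Azimuth = atan2(E, N) = atan2(+0.0002938, -0.0005247) = 150.8° ≈ 151°.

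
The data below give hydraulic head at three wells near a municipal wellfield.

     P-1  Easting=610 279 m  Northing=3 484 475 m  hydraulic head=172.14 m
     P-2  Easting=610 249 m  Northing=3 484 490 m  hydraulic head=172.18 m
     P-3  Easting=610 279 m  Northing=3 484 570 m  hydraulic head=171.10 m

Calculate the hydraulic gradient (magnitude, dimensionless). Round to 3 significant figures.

0.0129

Differences from P-1: to P-2 (Δx, Δy, Δh) = (-30, 15, +0.04); to P-3 = (0, 95, -1.04).
Solve a·Δx + b·Δy = Δh: det = (-30)·95 − 0·15 = -2850.
∂h/∂x = [(+0.04)·95 − (-1.04)·15] / -2850 = -0.006807
∂h/∂y = [(-30)·(-1.04) − 0·(+0.04)] / -2850 = -0.01095
|∇h| = √(-0.006807² + -0.01095²) = 0.01289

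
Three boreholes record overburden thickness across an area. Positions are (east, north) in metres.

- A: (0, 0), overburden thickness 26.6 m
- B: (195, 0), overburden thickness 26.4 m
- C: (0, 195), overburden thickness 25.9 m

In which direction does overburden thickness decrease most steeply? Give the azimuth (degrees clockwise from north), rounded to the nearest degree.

∂d/∂x = (26.4 − 26.6) / (195 − 0) = -0.001026
∂d/∂y = (25.9 − 26.6) / (195 − 0) = -0.003590
Steepest decrease is along −∇f: components (+0.001026 E, +0.003590 N).
Azimuth = atan2(+0.001026, +0.003590) = 15.9° ≈ 016°.

016°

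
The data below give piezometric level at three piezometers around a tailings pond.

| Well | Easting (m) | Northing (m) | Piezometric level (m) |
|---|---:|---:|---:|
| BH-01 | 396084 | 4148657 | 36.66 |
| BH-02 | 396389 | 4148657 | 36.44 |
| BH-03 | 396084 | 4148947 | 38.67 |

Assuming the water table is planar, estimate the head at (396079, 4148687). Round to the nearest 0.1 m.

36.9 m

∂h/∂x = (36.44 − 36.66) / (396389 − 396084) = -0.0007213
∂h/∂y = (38.67 − 36.66) / (4148947 − 4148657) = +0.006931
h(396079, 4148687) = 36.66 + (-0.0007213)·(-5) + (+0.006931)·(30) = 36.66 +0.004 +0.208 = 36.872 m.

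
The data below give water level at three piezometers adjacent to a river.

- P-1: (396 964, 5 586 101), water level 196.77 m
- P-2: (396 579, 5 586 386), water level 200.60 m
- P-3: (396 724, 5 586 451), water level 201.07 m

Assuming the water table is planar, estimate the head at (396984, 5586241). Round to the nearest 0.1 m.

With h = a·x + b·y + c and P-1 as origin, the differences give:
  (-385)·a + 285·b = +3.83
  (-240)·a + 350·b = +4.30
Eliminate b (×350 and ×285, subtract): -66350·a = 115.000 → a = ∂h/∂x = -0.001733
Back-substitute: b = ∂h/∂y = +0.01110.
h(396984, 5586241) = 196.77 + (-0.001733)·(20) + (+0.01110)·(140) = 196.77 -0.035 +1.554 = 198.289 m.

198.3 m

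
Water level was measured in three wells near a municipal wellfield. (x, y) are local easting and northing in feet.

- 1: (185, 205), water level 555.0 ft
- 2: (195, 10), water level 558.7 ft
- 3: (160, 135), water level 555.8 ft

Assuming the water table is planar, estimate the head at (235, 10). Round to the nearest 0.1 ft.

559.4 ft

Taking 1 as reference: 2−1 = (10, -195, +3.7); 3−1 = (-25, -70, +0.8).
Solve a·Δx + b·Δy = Δh: det = 10·(-70) − (-25)·(-195) = -5575.
∂h/∂x = [(+3.7)·(-70) − (+0.8)·(-195)] / -5575 = +0.01848
∂h/∂y = [10·(+0.8) − (-25)·(+3.7)] / -5575 = -0.01803
h(235, 10) = 555.0 + (+0.01848)·(50) + (-0.01803)·(-195) = 555.0 +0.924 +3.515 = 559.439 ft.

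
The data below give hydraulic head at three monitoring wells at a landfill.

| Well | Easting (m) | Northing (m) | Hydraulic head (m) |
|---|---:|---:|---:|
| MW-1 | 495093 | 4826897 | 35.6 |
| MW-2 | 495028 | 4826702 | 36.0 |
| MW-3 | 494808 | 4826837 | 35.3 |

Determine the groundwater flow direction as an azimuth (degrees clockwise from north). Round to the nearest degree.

With h = a·x + b·y + c and MW-1 as origin, the differences give:
  (-65)·a + (-195)·b = +0.4
  (-285)·a + (-60)·b = -0.3
Eliminate b (×(-60) and ×(-195), subtract): -51675·a = -82.50 → a = ∂h/∂x = +0.001597
Back-substitute: b = ∂h/∂y = -0.002583.
Flow direction (−∇h) has components (-0.001597 E, +0.002583 N).
Azimuth = atan2(E, N) = atan2(-0.001597, +0.002583) = 328.3° ≈ 328°.

328°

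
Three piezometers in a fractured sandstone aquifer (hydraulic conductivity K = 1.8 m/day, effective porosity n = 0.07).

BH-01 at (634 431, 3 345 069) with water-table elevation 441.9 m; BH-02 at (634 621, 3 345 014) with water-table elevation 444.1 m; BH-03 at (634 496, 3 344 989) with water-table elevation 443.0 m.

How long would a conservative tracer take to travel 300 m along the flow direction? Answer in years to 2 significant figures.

With h = a·x + b·y + c and BH-01 as origin, the differences give:
  190·a + (-55)·b = +2.2
  65·a + (-80)·b = +1.1
Eliminate b (×(-80) and ×(-55), subtract): -11625·a = -115.50 → a = ∂h/∂x = +0.009935
Back-substitute: b = ∂h/∂y = -0.005677.
|∇h| = √(0.009935² + -0.005677²) = 0.01144
Seepage velocity v = K·i/n = 1.8 × 0.01144 / 0.07 = 0.2942 m/day.
t = 300 / 0.2942 = 1020 days = 2.79 years.

2.8 years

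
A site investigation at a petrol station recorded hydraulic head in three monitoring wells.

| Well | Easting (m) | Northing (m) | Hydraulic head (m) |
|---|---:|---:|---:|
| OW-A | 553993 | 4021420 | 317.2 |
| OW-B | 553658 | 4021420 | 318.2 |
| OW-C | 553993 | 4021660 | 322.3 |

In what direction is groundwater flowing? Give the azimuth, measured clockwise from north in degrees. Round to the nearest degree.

172°

∂h/∂x = (318.2 − 317.2) / (553658 − 553993) = -0.002985
∂h/∂y = (322.3 − 317.2) / (4021660 − 4021420) = +0.02125
Flow direction (−∇h) has components (+0.002985 E, -0.02125 N).
Azimuth = atan2(E, N) = atan2(+0.002985, -0.02125) = 172.0° ≈ 172°.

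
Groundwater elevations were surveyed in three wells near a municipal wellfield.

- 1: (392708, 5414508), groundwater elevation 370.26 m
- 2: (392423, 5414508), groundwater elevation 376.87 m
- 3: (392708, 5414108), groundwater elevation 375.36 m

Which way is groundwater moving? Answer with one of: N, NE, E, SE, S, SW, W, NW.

NE

∂h/∂x = (376.87 − 370.26) / (392423 − 392708) = -0.02319
∂h/∂y = (375.36 − 370.26) / (5414108 − 5414508) = -0.01275
Flow = −∇h = (+0.02319 east, +0.01275 north), which points northeast.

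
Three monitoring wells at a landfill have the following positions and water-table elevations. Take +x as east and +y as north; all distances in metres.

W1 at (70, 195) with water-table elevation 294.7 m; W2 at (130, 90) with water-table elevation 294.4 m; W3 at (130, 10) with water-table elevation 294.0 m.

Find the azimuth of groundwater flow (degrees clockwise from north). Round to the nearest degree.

With h = a·x + b·y + c and W1 as origin, the differences give:
  60·a + (-105)·b = -0.3
  60·a + (-185)·b = -0.7
Eliminate b (×(-185) and ×(-105), subtract): -4800·a = -18.00 → a = ∂h/∂x = +0.003750
Back-substitute: b = ∂h/∂y = +0.005000.
Flow direction (−∇h) has components (-0.003750 E, -0.005000 N).
Azimuth = atan2(E, N) = atan2(-0.003750, -0.005000) = 216.9° ≈ 217°.

217°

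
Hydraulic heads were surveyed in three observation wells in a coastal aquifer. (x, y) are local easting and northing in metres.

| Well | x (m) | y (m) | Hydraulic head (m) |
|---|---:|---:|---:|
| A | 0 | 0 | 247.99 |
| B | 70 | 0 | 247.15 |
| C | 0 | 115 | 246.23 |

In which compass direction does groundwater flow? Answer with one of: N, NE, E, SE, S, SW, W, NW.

∂h/∂x = (247.15 − 247.99) / (70 − 0) = -0.01200
∂h/∂y = (246.23 − 247.99) / (115 − 0) = -0.01530
Flow = −∇h = (+0.01200 east, +0.01530 north), which points northeast.

NE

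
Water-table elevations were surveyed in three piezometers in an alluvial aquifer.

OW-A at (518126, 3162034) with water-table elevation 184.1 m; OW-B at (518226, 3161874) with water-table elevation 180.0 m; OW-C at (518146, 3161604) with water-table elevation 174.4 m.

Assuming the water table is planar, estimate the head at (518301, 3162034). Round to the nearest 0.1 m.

Differences from OW-A: to OW-B (Δx, Δy, Δh) = (100, -160, -4.1); to OW-C = (20, -430, -9.7).
Solve a·Δx + b·Δy = Δh: det = 100·(-430) − 20·(-160) = -39800.
∂h/∂x = [(-4.1)·(-430) − (-9.7)·(-160)] / -39800 = -0.005302
∂h/∂y = [100·(-9.7) − 20·(-4.1)] / -39800 = +0.02231
h(518301, 3162034) = 184.1 + (-0.005302)·(175) + (+0.02231)·(0) = 184.1 -0.928 +0.000 = 183.172 m.

183.2 m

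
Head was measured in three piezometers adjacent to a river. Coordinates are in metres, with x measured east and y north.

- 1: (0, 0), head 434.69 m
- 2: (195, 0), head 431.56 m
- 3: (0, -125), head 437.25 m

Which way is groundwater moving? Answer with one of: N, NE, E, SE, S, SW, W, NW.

NE

∂h/∂x = (431.56 − 434.69) / (195 − 0) = -0.01605
∂h/∂y = (437.25 − 434.69) / (-125 − 0) = -0.02048
Flow = −∇h = (+0.01605 east, +0.02048 north), which points northeast.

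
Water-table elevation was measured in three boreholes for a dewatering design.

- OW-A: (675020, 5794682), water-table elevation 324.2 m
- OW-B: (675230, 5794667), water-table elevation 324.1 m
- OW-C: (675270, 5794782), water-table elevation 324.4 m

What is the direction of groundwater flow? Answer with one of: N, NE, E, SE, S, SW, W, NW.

S

Differences from OW-A: to OW-B (Δx, Δy, Δh) = (210, -15, -0.1); to OW-C = (250, 100, +0.2).
Determinant of the coordinate differences = 210·100 − 250·(-15) = 24750.
∂h/∂x = [(-0.1)·100 − (+0.2)·(-15)] / 24750 = -0.0002828
∂h/∂y = [210·(+0.2) − 250·(-0.1)] / 24750 = +0.002707
Flow = −∇h = (+0.0002828 east, -0.002707 north), which points south.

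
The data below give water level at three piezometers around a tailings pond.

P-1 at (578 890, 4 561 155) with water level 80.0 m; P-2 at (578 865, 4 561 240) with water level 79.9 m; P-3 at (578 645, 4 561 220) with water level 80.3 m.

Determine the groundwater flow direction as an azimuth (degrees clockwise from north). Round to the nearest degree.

045°

With h = a·x + b·y + c and P-1 as origin, the differences give:
  (-25)·a + 85·b = -0.1
  (-245)·a + 65·b = +0.3
Eliminate b (×65 and ×85, subtract): 19200·a = -32.00 → a = ∂h/∂x = -0.001667
Back-substitute: b = ∂h/∂y = -0.001667.
Flow direction (−∇h) has components (+0.001667 E, +0.001667 N).
Azimuth = atan2(E, N) = atan2(+0.001667, +0.001667) = 45.0° ≈ 045°.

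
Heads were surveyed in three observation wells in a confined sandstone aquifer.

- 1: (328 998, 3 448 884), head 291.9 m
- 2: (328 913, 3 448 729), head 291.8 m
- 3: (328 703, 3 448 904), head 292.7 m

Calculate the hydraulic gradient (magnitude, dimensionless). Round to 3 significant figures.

0.00329

With h = a·x + b·y + c and 1 as origin, the differences give:
  (-85)·a + (-155)·b = -0.1
  (-295)·a + 20·b = +0.8
Eliminate b (×20 and ×(-155), subtract): -47425·a = 122.00 → a = ∂h/∂x = -0.002572
Back-substitute: b = ∂h/∂y = +0.002056.
|∇h| = √(-0.002572² + 0.002056²) = 0.003293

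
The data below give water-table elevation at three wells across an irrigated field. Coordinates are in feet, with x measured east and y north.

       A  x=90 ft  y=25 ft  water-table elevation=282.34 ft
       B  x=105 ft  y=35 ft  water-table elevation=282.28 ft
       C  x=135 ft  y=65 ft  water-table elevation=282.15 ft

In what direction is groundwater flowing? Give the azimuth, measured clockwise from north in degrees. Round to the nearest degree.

073°

Taking A as reference: B−A = (15, 10, -0.06); C−A = (45, 40, -0.19).
Determinant of the coordinate differences = 15·40 − 45·10 = 150.
∂h/∂x = [(-0.06)·40 − (-0.19)·10] / 150 = -0.003333
∂h/∂y = [15·(-0.19) − 45·(-0.06)] / 150 = -0.0010000
Flow direction (−∇h) has components (+0.003333 E, +0.0010000 N).
Azimuth = atan2(E, N) = atan2(+0.003333, +0.0010000) = 73.3° ≈ 073°.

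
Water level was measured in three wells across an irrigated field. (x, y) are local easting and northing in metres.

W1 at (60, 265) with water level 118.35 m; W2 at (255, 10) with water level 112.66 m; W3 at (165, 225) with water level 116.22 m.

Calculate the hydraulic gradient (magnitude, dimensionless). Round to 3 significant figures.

With h = a·x + b·y + c and W1 as origin, the differences give:
  195·a + (-255)·b = -5.69
  105·a + (-40)·b = -2.13
Eliminate b (×(-40) and ×(-255), subtract): 18975·a = -315.550 → a = ∂h/∂x = -0.01663
Back-substitute: b = ∂h/∂y = +0.009597.
|∇h| = √(-0.01663² + 0.009597²) = 0.0192

0.0192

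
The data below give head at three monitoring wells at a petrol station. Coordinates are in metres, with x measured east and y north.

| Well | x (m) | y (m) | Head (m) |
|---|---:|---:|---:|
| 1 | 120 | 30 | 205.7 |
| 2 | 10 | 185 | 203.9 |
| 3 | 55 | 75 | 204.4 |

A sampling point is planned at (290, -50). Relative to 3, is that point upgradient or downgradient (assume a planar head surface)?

upgradient

Differences from 1: to 2 (Δx, Δy, Δh) = (-110, 155, -1.8); to 3 = (-65, 45, -1.3).
Determinant of the coordinate differences = (-110)·45 − (-65)·155 = 5125.
∂h/∂x = [(-1.8)·45 − (-1.3)·155] / 5125 = +0.02351
∂h/∂y = [(-110)·(-1.3) − (-65)·(-1.8)] / 5125 = +0.005073
Head at (290, -50) = 205.7 + (+0.02351)·(170) + (+0.005073)·(-80) = 209.29 m.
That is higher than the 204.4 m at 3, so the point is upgradient.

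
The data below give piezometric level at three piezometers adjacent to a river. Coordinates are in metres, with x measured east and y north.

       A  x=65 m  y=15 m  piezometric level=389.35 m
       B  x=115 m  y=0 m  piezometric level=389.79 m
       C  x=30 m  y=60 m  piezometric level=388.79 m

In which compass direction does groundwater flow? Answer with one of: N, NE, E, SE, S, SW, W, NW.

Taking A as reference: B−A = (50, -15, +0.44); C−A = (-35, 45, -0.56).
Solve a·Δx + b·Δy = Δh: det = 50·45 − (-35)·(-15) = 1725.
∂h/∂x = [(+0.44)·45 − (-0.56)·(-15)] / 1725 = +0.006609
∂h/∂y = [50·(-0.56) − (-35)·(+0.44)] / 1725 = -0.007304
Flow = −∇h = (-0.006609 east, +0.007304 north), which points northwest.

NW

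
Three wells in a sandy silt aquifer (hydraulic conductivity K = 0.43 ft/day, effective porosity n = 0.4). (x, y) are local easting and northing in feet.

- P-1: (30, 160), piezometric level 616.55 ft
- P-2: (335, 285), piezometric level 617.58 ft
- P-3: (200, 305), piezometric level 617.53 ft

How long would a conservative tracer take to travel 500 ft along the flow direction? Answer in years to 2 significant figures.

Differences from P-1: to P-2 (Δx, Δy, Δh) = (305, 125, +1.03); to P-3 = (170, 145, +0.98).
Determinant of the coordinate differences = 305·145 − 170·125 = 22975.
∂h/∂x = [(+1.03)·145 − (+0.98)·125] / 22975 = +0.001169
∂h/∂y = [305·(+0.98) − 170·(+1.03)] / 22975 = +0.005388
|∇h| = √(0.001169² + 0.005388²) = 0.005513
Seepage velocity v = K·i/n = 0.43 × 0.005513 / 0.4 = 0.005926 ft/day.
t = 500 / 0.005926 = 8.437e+04 days = 231 years.

230 years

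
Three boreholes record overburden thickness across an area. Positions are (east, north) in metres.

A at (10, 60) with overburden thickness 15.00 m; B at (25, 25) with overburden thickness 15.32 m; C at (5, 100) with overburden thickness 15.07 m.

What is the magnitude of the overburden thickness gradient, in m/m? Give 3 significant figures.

Taking A as reference: B−A = (15, -35, +0.32); C−A = (-5, 40, +0.07).
Determinant of the coordinate differences = 15·40 − (-5)·(-35) = 425.
∂d/∂x = [(+0.32)·40 − (+0.07)·(-35)] / 425 = +0.03588
∂d/∂y = [15·(+0.07) − (-5)·(+0.32)] / 425 = +0.006235
|∇f| = √(0.03588² + 0.006235²) = 0.03642 m/m

0.0364 m/m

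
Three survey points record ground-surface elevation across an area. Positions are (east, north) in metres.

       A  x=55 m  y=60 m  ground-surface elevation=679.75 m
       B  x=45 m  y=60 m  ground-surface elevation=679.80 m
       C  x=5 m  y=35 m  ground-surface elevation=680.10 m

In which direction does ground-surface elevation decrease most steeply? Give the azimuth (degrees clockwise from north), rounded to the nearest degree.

Differences from A: to B (Δx, Δy, Δh) = (-10, 0, +0.05); to C = (-50, -25, +0.35).
Determinant of the coordinate differences = (-10)·(-25) − (-50)·0 = 250.
∂z/∂x = [(+0.05)·(-25) − (+0.35)·0] / 250 = -0.005000
∂z/∂y = [(-10)·(+0.35) − (-50)·(+0.05)] / 250 = -0.004000
Steepest decrease is along −∇f: components (+0.005000 E, +0.004000 N).
Azimuth = atan2(+0.005000, +0.004000) = 51.3° ≈ 051°.

051°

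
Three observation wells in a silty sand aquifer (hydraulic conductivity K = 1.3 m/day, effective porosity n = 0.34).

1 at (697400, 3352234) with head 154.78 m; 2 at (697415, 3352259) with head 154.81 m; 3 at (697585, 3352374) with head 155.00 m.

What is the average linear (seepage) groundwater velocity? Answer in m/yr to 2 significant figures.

1.4 m/yr

With h = a·x + b·y + c and 1 as origin, the differences give:
  15·a + 25·b = +0.03
  185·a + 140·b = +0.22
Eliminate b (×140 and ×25, subtract): -2525·a = -1.300 → a = ∂h/∂x = +0.0005149
Back-substitute: b = ∂h/∂y = +0.0008911.
|∇h| = √(0.0005149² + 0.0008911²) = 0.001029
Seepage velocity v = K·i/n = 1.3 × 0.001029 / 0.34 = 0.003934 m/day = 1.437 m/yr.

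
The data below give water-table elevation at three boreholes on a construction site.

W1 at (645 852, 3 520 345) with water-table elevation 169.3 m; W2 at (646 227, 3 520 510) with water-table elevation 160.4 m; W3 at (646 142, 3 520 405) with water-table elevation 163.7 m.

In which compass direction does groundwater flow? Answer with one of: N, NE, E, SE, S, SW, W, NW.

Three-point gradient (reference W1): Δ to W2 = (375, 165, -8.9), Δ to W3 = (290, 60, -5.6).
∂h/∂x = -0.01538, ∂h/∂y = -0.01897 (det = -25350).
Flow = −∇h = (+0.01538 east, +0.01897 north), which points northeast.

NE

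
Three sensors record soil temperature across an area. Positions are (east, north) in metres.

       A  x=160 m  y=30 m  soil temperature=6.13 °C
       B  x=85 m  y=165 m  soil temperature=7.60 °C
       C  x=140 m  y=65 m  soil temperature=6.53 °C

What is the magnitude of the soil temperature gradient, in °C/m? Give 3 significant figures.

0.0349 °C/m

Differences from A: to B (Δx, Δy, Δh) = (-75, 135, +1.47); to C = (-20, 35, +0.40).
Determinant of the coordinate differences = (-75)·35 − (-20)·135 = 75.
∂T/∂x = [(+1.47)·35 − (+0.40)·135] / 75 = -0.03400
∂T/∂y = [(-75)·(+0.40) − (-20)·(+1.47)] / 75 = -0.008000
|∇f| = √(-0.03400² + -0.008000²) = 0.03493 °C/m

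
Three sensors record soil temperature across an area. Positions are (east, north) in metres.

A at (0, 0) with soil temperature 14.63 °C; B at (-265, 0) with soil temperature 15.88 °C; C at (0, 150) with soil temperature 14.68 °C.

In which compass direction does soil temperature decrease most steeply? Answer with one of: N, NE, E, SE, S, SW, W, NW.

∂T/∂x = (15.88 − 14.63) / (-265 − 0) = -0.004717
∂T/∂y = (14.68 − 14.63) / (150 − 0) = +0.0003333
Steepest decrease is along −∇f = (+0.004717 E, -0.0003333 N) → east.

E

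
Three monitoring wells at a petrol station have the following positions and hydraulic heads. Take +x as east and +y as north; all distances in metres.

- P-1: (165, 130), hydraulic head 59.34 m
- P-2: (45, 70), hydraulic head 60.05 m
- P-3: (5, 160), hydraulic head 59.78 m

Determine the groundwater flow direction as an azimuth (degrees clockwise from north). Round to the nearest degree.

038°

Differences from P-1: to P-2 (Δx, Δy, Δh) = (-120, -60, +0.71); to P-3 = (-160, 30, +0.44).
Determinant of the coordinate differences = (-120)·30 − (-160)·(-60) = -13200.
∂h/∂x = [(+0.71)·30 − (+0.44)·(-60)] / -13200 = -0.003614
∂h/∂y = [(-120)·(+0.44) − (-160)·(+0.71)] / -13200 = -0.004606
Flow direction (−∇h) has components (+0.003614 E, +0.004606 N).
Azimuth = atan2(E, N) = atan2(+0.003614, +0.004606) = 38.1° ≈ 038°.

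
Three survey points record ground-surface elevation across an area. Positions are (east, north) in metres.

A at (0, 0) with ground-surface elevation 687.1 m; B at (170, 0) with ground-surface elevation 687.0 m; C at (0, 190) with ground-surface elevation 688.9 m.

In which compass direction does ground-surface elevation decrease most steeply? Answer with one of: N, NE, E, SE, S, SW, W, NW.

∂z/∂x = (687.0 − 687.1) / (170 − 0) = -0.0005882
∂z/∂y = (688.9 − 687.1) / (190 − 0) = +0.009474
Steepest decrease is along −∇f = (+0.0005882 E, -0.009474 N) → south.

S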